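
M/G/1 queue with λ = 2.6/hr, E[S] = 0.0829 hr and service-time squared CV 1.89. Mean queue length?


ρ = λ·E[S] = 2.6·0.0829 = 0.2155
Lq = ρ²(1+C_s²)/(2(1−ρ)) = 0.04646·(1+1.89)/(2·0.7845)
= 0.04646·2.8900/1.5689 = 0.08558

Final: 0.08558


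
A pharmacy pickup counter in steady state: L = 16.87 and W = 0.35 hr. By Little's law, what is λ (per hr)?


λ = L/W = 16.87/0.35 = 48.2000 /hr

Final: 48.2000 /hr


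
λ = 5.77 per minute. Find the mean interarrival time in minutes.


Mean interarrival time = 1/λ = 1/5.77 minute = 0.17331 minute
In minutes: 0.17331 × 1 = 0.1733 min

Final: 0.1733 min


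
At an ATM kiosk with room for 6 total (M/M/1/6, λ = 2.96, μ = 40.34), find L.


ρ = 2.96/40.34 = 0.07338
L = ρ[1 − (K+1)ρ^K + Kρ^(K+1)] / [(1−ρ)(1−ρ^(K+1))]
Numerator: 0.07338·(1 − 7·0.0000001561 + 6·0.00000001145) = 0.073376
Denominator: (0.9266)·(1.000000) = 0.926624
L = 0.073376/0.926624 = 0.07919

Final: 0.07919


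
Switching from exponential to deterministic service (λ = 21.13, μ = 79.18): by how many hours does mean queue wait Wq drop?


ρ = 21.13/79.18 = 0.2669
Wq(M/M/1) = ρ/(μ−λ) = 0.2669/58.05 = 0.004597 hr
Wq(M/D/1) = ρ/(2(μ−λ)) = 0.002299 hr
Savings = 0.004597 − 0.002299 = 0.002299 hr

Final: 0.002299 hr


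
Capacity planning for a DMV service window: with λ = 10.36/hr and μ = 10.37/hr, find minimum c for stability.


Stability requires cμ > λ ⇔ c > λ/μ.
λ/μ = 10.36/10.37 = 0.9990
Minimum integer c = ⌊0.9990⌋ + 1 = 1
Check: 1·10.37 = 10.37 > 10.36, while 0·10.37 = 0.00 ≤ 10.36

Final: 1 servers


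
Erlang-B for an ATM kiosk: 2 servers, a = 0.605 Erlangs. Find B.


B(c,a) = (a^c/c!) / Σ_{k=0}^{c} a^k/k!
a^2/2! = 0.183012
Σ terms (k=0..2): 1.00000 + 0.60500 + 0.18301 = 1.788013
B = 0.183012/1.788013 = 0.102355

Final: 0.102355


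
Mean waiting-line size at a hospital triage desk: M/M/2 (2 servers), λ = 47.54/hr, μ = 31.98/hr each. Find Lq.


a = λ/μ = 1.4866; ρ = a/2 = 0.7433
P₀ = 0.147265
Lq = P₀·a^c·ρ / (c!·(1−ρ)²) = 0.147265·2.20984·0.7433/(2·0.06591)
= 1.83506

Final: 1.83506


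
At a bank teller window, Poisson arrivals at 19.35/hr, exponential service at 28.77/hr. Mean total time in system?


W = 1/(μ−λ) = 1/(28.77 − 19.35) = 1/9.42 = 0.1062 hr

Final: 0.1062 hr


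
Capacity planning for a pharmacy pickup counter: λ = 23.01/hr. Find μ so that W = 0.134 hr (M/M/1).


W = 1/(μ−λ) ⇒ μ − λ = 1/W = 1/0.134 = 7.4627
μ = λ + 1/W = 23.01 + 7.4627 = 30.4727 per hr

Final: 30.4727 /hr


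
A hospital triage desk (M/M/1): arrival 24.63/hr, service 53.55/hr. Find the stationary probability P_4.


ρ = 24.63/53.55 = 0.4599
P_n = (1−ρ)·ρ^n = (1 − 0.4599)·0.4599^4 = 0.5401·0.044753 = 0.024169

Final: 0.024169


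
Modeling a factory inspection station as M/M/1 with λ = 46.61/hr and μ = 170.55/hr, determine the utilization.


ρ = λ/μ = 46.61/170.55 = 0.2733

Final: 0.2733


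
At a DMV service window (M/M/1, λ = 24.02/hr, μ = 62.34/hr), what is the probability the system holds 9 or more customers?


ρ = 24.02/62.34 = 0.3853
P(N ≥ n) = ρ^n = 0.3853^9 = 0.0001872

Final: 0.0001872


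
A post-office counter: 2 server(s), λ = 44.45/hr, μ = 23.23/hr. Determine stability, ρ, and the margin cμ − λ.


Total capacity cμ = 2·23.23 = 46.46/hr
ρ = λ/(cμ) = 44.45/46.46 = 0.9567
Stable ⇔ ρ < 1: YES
Spare capacity = cμ − λ = 46.46 − 44.45 = 2.01/hr

Final: ρ = 0.9567; stable; margin = 2.01/hr


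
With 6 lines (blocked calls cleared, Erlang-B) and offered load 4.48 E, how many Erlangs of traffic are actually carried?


B(6,4.48) = 0.152664 (Erlang-B)
Carried load = a(1 − B) = 4.48·(1 − 0.152664) = 4.48·0.847336 = 3.7961 E

Final: 3.7961 Erlangs


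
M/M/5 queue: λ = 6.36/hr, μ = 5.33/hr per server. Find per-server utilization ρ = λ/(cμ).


ρ = λ/(cμ) = 6.36/(5·5.33) = 6.36/26.65 = 0.2386

Final: 0.2386


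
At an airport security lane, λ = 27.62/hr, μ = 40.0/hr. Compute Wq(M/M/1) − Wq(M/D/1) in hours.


ρ = 27.62/40.0 = 0.6905
Wq(M/M/1) = ρ/(μ−λ) = 0.6905/12.38 = 0.05578 hr
Wq(M/D/1) = ρ/(2(μ−λ)) = 0.02789 hr
Savings = 0.05578 − 0.02789 = 0.02789 hr

Final: 0.02789 hr


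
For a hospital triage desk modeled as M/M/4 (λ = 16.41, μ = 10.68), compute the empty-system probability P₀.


a = λ/μ = 16.41/10.68 = 1.5365; ρ = a/c = 0.3841
Σ_{k=0}^{3} a^k/k! (terms k=0..3) = 1.00000 + 1.53652 + 1.18044 + 0.60459 = 4.32155
Tail: a^4/(4!(1−ρ)) = 5.57377/(24·0.6159) = 0.37709
P₀ = 1/(4.32155 + 0.37709) = 1/4.69864 = 0.212827

Final: 0.212827


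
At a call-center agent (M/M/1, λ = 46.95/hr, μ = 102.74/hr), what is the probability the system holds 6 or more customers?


ρ = 46.95/102.74 = 0.4570
P(N ≥ n) = ρ^n = 0.4570^6 = 0.009107

Final: 0.009107


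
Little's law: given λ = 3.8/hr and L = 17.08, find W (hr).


W = L/λ = 17.08/3.8 = 4.4947 hr

Final: 4.4947 hr


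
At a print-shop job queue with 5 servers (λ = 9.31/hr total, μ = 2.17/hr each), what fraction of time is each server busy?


ρ = λ/(cμ) = 9.31/(5·2.17) = 9.31/10.85 = 0.8581

Final: 0.8581


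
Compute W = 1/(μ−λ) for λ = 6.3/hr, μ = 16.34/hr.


W = 1/(μ−λ) = 1/(16.34 − 6.3) = 1/10.04 = 0.09960 hr

Final: 0.09960 hr


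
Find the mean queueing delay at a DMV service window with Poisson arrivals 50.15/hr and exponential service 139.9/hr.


ρ = 50.15/139.9 = 0.3585
Wq = ρ/(μ−λ) = 0.3585/(139.9 − 50.15) = 0.3585/89.75 = 0.003994 hr

Final: 0.003994 hr


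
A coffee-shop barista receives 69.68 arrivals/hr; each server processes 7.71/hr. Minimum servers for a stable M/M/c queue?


Stability requires cμ > λ ⇔ c > λ/μ.
λ/μ = 69.68/7.71 = 9.0376
Minimum integer c = ⌊9.0376⌋ + 1 = 10
Check: 10·7.71 = 77.10 > 69.68, while 9·7.71 = 69.39 ≤ 69.68

Final: 10 servers


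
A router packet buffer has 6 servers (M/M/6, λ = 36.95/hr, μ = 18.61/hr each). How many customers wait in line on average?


a = λ/μ = 1.9855; ρ = a/6 = 0.3309
P₀ = 0.137119
Lq = P₀·a^c·ρ / (c!·(1−ρ)²) = 0.137119·61.26443·0.3309/(720·0.44767)
= 0.008624

Final: 0.008624


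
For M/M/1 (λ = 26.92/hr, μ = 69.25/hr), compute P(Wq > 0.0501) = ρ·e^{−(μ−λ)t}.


ρ = 26.92/69.25 = 0.3887
P(Wq > t) = ρ·e^{−(μ−λ)t} = 0.3887·e^{−2.1207}
= 0.3887·0.119944 = 0.046626

Final: 0.046626


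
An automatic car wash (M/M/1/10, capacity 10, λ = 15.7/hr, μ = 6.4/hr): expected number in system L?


ρ = 15.7/6.4 = 2.4531
L = ρ[1 − (K+1)ρ^K + Kρ^(K+1)] / [(1−ρ)(1−ρ^(K+1))]
Numerator: 2.4531·(1 − 11·7892.176410 + 10·19360.495255) = 261974.154549
Denominator: (-1.4531)·(-19359.495255) = 28131.766543
L = 261974.154549/28131.766543 = 9.3124

Final: 9.3124


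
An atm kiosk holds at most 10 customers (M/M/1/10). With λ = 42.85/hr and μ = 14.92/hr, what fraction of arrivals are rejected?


ρ = λ/μ = 42.85/14.92 = 2.8720
P_K = (1−ρ)ρ^K/(1−ρ^(K+1)) = (-1.8720·38178.602844)/(1 − 109648.333234)
= -71469.730391/-109647.333234 = 0.651815

Final: 0.651815


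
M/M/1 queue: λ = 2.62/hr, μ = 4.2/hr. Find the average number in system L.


ρ = λ/μ = 2.62/4.2 = 0.6238
L = ρ/(1−ρ) = 0.6238/(1 − 0.6238) = 0.6238/0.3762 = 1.6582

Final: 1.6582


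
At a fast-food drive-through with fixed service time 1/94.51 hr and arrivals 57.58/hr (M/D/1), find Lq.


ρ = 57.58/94.51 = 0.6092
M/D/1: Lq = ρ²/(2(1−ρ)) = 0.3712/(2·0.3908) = 0.47496

Final: 0.47496


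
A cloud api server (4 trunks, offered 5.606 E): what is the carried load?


B(4,5.606) = 0.443286 (Erlang-B)
Carried load = a(1 − B) = 5.606·(1 − 0.443286) = 5.606·0.556714 = 3.1209 E

Final: 3.1209 Erlangs


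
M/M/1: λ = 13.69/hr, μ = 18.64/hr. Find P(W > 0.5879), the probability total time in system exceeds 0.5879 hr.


W ~ Exponential(μ−λ) for M/M/1.
μ − λ = 18.64 − 13.69 = 4.9500
P(W > t) = e^{−(μ−λ)t} = e^{−2.9101} = 0.054470

Final: 0.054470


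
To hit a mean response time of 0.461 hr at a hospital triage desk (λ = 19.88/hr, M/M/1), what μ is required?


W = 1/(μ−λ) ⇒ μ − λ = 1/W = 1/0.461 = 2.1692
μ = λ + 1/W = 19.88 + 2.1692 = 22.0492 per hr

Final: 22.0492 /hr


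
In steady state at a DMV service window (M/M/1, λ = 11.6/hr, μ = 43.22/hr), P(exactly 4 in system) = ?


ρ = 11.6/43.22 = 0.2684
P_n = (1−ρ)·ρ^n = (1 − 0.2684)·0.2684^4 = 0.7316·0.005189 = 0.003796

Final: 0.003796


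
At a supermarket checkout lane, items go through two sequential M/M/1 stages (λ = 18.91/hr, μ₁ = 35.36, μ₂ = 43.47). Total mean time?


Each node sees arrival rate λ = 18.91/hr (tandem ⇒ throughput preserved).
W₁ = 1/(μ₁−λ) = 1/(35.36−18.91) = 0.06079 hr
W₂ = 1/(μ₂−λ) = 1/(43.47−18.91) = 0.04072 hr
W_total = W₁ + W₂ = 0.06079 + 0.04072 = 0.10151 hr

Final: 0.10151 hr


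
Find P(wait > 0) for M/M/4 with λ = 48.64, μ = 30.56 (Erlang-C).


a = λ/μ = 1.5916; ρ = a/4 = 0.3979
P₀ = 0.201031 (from M/M/c formula)
C(c,a) = [a^c/(c!(1−ρ))]·P₀ = [6.41743/(24·0.6021)]·0.201031
= 0.44410·0.201031 = 0.089279

Final: 0.089279


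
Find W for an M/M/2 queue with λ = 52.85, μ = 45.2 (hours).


a = 1.1692; ρ = 0.5846; P₀ = 0.262129
Lq = P₀·a^c·ρ/(c!(1−ρ)²) = 0.60714
Wq = Lq/λ = 0.60714/52.85 = 0.01149 hr
W = Wq + 1/μ = 0.01149 + 0.02212 = 0.03361 hr

Final: 0.03361 hr


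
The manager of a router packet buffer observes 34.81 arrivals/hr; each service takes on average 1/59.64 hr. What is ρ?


ρ = λ/μ = 34.81/59.64 = 0.5837

Final: 0.5837


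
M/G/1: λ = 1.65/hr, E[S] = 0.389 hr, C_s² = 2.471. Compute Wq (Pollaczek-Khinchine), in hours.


ρ = λ·E[S] = 1.65·0.389 = 0.6419
E[S²] = E[S]²(1+C_s²) = 0.389²·(1+2.471) = 0.525235
Wq = λ·E[S²]/(2(1−ρ)) = 1.65·0.525235/(2·0.3581) = 1.20988 hr

Final: 1.20988 hr


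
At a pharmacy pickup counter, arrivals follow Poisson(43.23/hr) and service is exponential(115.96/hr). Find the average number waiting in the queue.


ρ = 43.23/115.96 = 0.3728
Lq = ρ²/(1−ρ) = 0.1390/0.6272 = 0.2216

Final: 0.2216


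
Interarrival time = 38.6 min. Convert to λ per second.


λ = 1/(interarrival time) in consistent units.
1 second = 0.0166667 min, so λ = 0.0166667/38.6 = 0.0004318 per second

Final: 0.0004318 /sec


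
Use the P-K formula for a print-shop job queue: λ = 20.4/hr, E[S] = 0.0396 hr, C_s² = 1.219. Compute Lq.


ρ = λ·E[S] = 20.4·0.0396 = 0.8078
Lq = ρ²(1+C_s²)/(2(1−ρ)) = 0.6526·(1+1.219)/(2·0.1922)
= 0.6526·2.2190/0.3843 = 3.76804

Final: 3.76804


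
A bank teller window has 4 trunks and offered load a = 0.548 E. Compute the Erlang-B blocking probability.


B(c,a) = (a^c/c!) / Σ_{k=0}^{c} a^k/k!
a^4/4! = 0.003758
Σ terms (k=0..4): 1.00000 + 0.54800 + 0.15015 + 0.02743 + 0.003758 = 1.729337
B = 0.003758/1.729337 = 0.002173

Final: 0.002173


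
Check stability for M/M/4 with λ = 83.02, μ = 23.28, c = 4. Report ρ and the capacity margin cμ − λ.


Total capacity cμ = 4·23.28 = 93.12/hr
ρ = λ/(cμ) = 83.02/93.12 = 0.8915
Stable ⇔ ρ < 1: YES
Spare capacity = cμ − λ = 93.12 − 83.02 = 10.10/hr

Final: ρ = 0.8915; stable; margin = 10.10/hr


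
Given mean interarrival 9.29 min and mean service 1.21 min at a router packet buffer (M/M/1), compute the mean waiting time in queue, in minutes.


λ = 60/9.29 = 6.4586 /hr
μ = 60/1.21 = 49.5868 /hr
ρ = λ/μ = 6.4586/49.5868 = 0.1302
Wq = ρ/(μ−λ) = 0.1302/(49.5868−6.4586) = 0.003020 hr
In minutes: 0.003020·60 = 0.1812 min

Final: 0.1812 min


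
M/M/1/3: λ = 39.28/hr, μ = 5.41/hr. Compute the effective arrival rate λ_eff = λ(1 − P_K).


ρ = 7.2606; P_K = (1−ρ)ρ^3/(1−ρ^4) = 0.862581
λ_eff = λ(1 − P_K) = 39.28·(1 − 0.862581) = 39.28·0.137419 = 5.3978 /hr

Final: 5.3978 /hr


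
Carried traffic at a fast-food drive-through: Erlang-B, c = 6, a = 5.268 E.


B(6,5.268) = 0.211893 (Erlang-B)
Carried load = a(1 − B) = 5.268·(1 − 0.211893) = 5.268·0.788107 = 4.1517 E

Final: 4.1517 Erlangs


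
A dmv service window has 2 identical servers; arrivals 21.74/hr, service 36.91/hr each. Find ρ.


ρ = λ/(cμ) = 21.74/(2·36.91) = 21.74/73.82 = 0.2945

Final: 0.2945


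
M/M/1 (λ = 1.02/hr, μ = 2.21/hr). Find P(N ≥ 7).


ρ = 1.02/2.21 = 0.4615
P(N ≥ n) = ρ^n = 0.4615^7 = 0.004461

Final: 0.004461


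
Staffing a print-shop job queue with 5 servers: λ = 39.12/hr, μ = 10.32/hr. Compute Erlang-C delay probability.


a = λ/μ = 3.7907; ρ = a/5 = 0.7581
P₀ = 0.017660 (from M/M/c formula)
C(c,a) = [a^c/(c!(1−ρ))]·P₀ = [782.70074/(120·0.2419)]·0.017660
= 26.96805·0.017660 = 0.476256

Final: 0.476256


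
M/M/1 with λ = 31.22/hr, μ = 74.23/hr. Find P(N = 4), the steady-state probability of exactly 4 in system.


ρ = 31.22/74.23 = 0.4206
P_n = (1−ρ)·ρ^n = (1 − 0.4206)·0.4206^4 = 0.5794·0.031291 = 0.018130

Final: 0.018130


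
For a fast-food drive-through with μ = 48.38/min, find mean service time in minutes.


Mean service time = 1/μ = 1/48.38 minute = 0.02067 minute
In minutes: 0.02067 × 1 = 0.02067 min

Final: 0.02067 min


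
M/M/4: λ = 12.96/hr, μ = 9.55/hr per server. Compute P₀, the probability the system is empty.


a = λ/μ = 12.96/9.55 = 1.3571; ρ = a/c = 0.3393
Σ_{k=0}^{3} a^k/k! (terms k=0..3) = 1.00000 + 1.35707 + 0.92082 + 0.41654 = 3.69442
Tail: a^4/(4!(1−ρ)) = 3.39161/(24·0.6607) = 0.21388
P₀ = 1/(3.69442 + 0.21388) = 1/3.90830 = 0.255866

Final: 0.255866


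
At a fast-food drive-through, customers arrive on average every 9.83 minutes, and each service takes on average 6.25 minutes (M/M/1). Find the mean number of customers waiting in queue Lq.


λ = 60/9.83 = 6.1038 /hr
μ = 60/6.25 = 9.6000 /hr
ρ = λ/μ = 6.1038/9.6000 = 0.6358
Lq = ρ²/(1−ρ) = 0.4043/0.3642 = 1.1100

Final: 1.1100


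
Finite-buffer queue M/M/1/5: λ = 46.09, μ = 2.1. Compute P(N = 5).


ρ = λ/μ = 46.09/2.1 = 21.9476
P_K = (1−ρ)ρ^K/(1−ρ^(K+1)) = (-20.9476·5092570.699322)/(1 − 111769801.681797)
= -106677230.982474/-111769800.681797 = 0.954437

Final: 0.954437


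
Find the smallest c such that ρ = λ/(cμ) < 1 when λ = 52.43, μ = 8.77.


Stability requires cμ > λ ⇔ c > λ/μ.
λ/μ = 52.43/8.77 = 5.9783
Minimum integer c = ⌊5.9783⌋ + 1 = 6
Check: 6·8.77 = 52.62 > 52.43, while 5·8.77 = 43.85 ≤ 52.43

Final: 6 servers


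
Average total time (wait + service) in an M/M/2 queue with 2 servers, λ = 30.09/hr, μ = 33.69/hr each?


a = 0.8931; ρ = 0.4466; P₀ = 0.382579
Lq = P₀·a^c·ρ/(c!(1−ρ)²) = 0.22249
Wq = Lq/λ = 0.22249/30.09 = 0.007394 hr
W = Wq + 1/μ = 0.007394 + 0.02968 = 0.03708 hr

Final: 0.03708 hr


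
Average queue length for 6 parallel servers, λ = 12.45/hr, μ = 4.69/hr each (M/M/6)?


a = λ/μ = 2.6546; ρ = a/6 = 0.4424
P₀ = 0.069760
Lq = P₀·a^c·ρ / (c!·(1−ρ)²) = 0.069760·349.92829·0.4424/(720·0.31088)
= 0.04825

Final: 0.04825


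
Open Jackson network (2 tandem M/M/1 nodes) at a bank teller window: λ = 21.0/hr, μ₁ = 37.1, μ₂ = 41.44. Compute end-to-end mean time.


Each node sees arrival rate λ = 21.0/hr (tandem ⇒ throughput preserved).
W₁ = 1/(μ₁−λ) = 1/(37.1−21.0) = 0.06211 hr
W₂ = 1/(μ₂−λ) = 1/(41.44−21.0) = 0.04892 hr
W_total = W₁ + W₂ = 0.06211 + 0.04892 = 0.11104 hr

Final: 0.11104 hr


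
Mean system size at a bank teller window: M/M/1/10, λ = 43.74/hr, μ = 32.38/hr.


ρ = 43.74/32.38 = 1.3508
L = ρ[1 − (K+1)ρ^K + Kρ^(K+1)] / [(1−ρ)(1−ρ^(K+1))]
Numerator: 1.3508·(1 − 11·20.231093 + 10·27.328845) = 69.900827
Denominator: (-0.3508)·(-26.328845) = 9.237050
L = 69.900827/9.237050 = 7.5674

Final: 7.5674


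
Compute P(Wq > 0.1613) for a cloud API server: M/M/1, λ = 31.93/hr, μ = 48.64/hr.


ρ = 31.93/48.64 = 0.6565
P(Wq > t) = ρ·e^{−(μ−λ)t} = 0.6565·e^{−2.6953}
= 0.6565·0.067521 = 0.044324

Final: 0.044324


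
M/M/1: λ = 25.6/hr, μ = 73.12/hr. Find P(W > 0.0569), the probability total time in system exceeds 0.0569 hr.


W ~ Exponential(μ−λ) for M/M/1.
μ − λ = 73.12 − 25.6 = 47.5200
P(W > t) = e^{−(μ−λ)t} = e^{−2.7039} = 0.066945

Final: 0.066945


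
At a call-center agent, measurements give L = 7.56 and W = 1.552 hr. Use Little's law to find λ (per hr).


λ = L/W = 7.56/1.552 = 4.8711 /hr

Final: 4.8711 /hr


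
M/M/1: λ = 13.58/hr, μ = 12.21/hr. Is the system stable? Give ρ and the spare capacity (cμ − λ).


Total capacity cμ = 1·12.21 = 12.21/hr
ρ = λ/(cμ) = 13.58/12.21 = 1.1122
Stable ⇔ ρ < 1: NO
Spare capacity = cμ − λ = 12.21 − 13.58 = -1.37/hr

Final: ρ = 1.1122; unstable; margin = -1.37/hr


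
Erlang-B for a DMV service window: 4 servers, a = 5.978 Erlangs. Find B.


B(c,a) = (a^c/c!) / Σ_{k=0}^{c} a^k/k!
a^4/4! = 53.212345
Σ terms (k=0..4): 1.00000 + 5.97800 + 17.86824 + 35.60545 + 53.21235 = 113.664038
B = 53.212345/113.664038 = 0.468155

Final: 0.468155


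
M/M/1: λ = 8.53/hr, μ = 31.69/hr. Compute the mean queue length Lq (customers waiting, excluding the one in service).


ρ = 8.53/31.69 = 0.2692
Lq = ρ²/(1−ρ) = 0.07245/0.7308 = 0.09914

Final: 0.09914


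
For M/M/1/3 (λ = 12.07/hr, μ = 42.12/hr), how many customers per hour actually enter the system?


ρ = 0.2866; P_K = (1−ρ)ρ^3/(1−ρ^4) = 0.016903
λ_eff = λ(1 − P_K) = 12.07·(1 − 0.016903) = 12.07·0.983097 = 11.8660 /hr

Final: 11.8660 /hr


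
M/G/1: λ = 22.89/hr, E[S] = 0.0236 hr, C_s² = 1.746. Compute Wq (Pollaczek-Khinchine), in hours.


ρ = λ·E[S] = 22.89·0.0236 = 0.5402
E[S²] = E[S]²(1+C_s²) = 0.0236²·(1+1.746) = 0.001529
Wq = λ·E[S²]/(2(1−ρ)) = 22.89·0.001529/(2·0.4598) = 0.03807 hr

Final: 0.03807 hr


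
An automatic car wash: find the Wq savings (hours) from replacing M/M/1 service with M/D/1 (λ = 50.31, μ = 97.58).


ρ = 50.31/97.58 = 0.5156
Wq(M/M/1) = ρ/(μ−λ) = 0.5156/47.27 = 0.01091 hr
Wq(M/D/1) = ρ/(2(μ−λ)) = 0.005454 hr
Savings = 0.01091 − 0.005454 = 0.005454 hr

Final: 0.005454 hr


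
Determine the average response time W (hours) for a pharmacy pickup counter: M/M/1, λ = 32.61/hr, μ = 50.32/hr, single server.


W = 1/(μ−λ) = 1/(50.32 − 32.61) = 1/17.71 = 0.05647 hr

Final: 0.05647 hr


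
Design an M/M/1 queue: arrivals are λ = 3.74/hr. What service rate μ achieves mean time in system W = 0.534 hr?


W = 1/(μ−λ) ⇒ μ − λ = 1/W = 1/0.534 = 1.8727
μ = λ + 1/W = 3.74 + 1.8727 = 5.6127 per hr

Final: 5.6127 /hr


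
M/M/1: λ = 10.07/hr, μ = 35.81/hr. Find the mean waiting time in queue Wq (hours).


ρ = 10.07/35.81 = 0.2812
Wq = ρ/(μ−λ) = 0.2812/(35.81 − 10.07) = 0.2812/25.74 = 0.01092 hr

Final: 0.01092 hr


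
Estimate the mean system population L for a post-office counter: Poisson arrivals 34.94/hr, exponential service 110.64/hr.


ρ = λ/μ = 34.94/110.64 = 0.3158
L = ρ/(1−ρ) = 0.3158/(1 − 0.3158) = 0.3158/0.6842 = 0.4616

Final: 0.4616


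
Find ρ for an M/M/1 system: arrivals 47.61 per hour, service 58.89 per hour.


ρ = λ/μ = 47.61/58.89 = 0.8085

Final: 0.8085


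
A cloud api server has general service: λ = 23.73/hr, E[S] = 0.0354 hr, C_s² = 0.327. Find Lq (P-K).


ρ = λ·E[S] = 23.73·0.0354 = 0.8400
Lq = ρ²(1+C_s²)/(2(1−ρ)) = 0.7057·(1+0.327)/(2·0.1600)
= 0.7057·1.3270/0.3199 = 2.92710

Final: 2.92710


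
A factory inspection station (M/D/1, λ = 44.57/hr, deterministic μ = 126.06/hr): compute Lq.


ρ = 44.57/126.06 = 0.3536
M/D/1: Lq = ρ²/(2(1−ρ)) = 0.1250/(2·0.6464) = 0.09669

Final: 0.09669


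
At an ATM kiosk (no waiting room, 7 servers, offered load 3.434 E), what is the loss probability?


B(c,a) = (a^c/c!) / Σ_{k=0}^{c} a^k/k!
a^7/7! = 1.117304
Σ terms (k=0..7): 1.00000 + 3.43400 + 5.89618 + 6.74916 + 5.79415 + 3.97942 + 2.27756 + 1.11730 = 30.247774
B = 1.117304/30.247774 = 0.036938

Final: 0.036938


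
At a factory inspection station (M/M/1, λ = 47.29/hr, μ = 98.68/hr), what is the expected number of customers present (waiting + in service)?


ρ = λ/μ = 47.29/98.68 = 0.4792
L = ρ/(1−ρ) = 0.4792/(1 − 0.4792) = 0.4792/0.5208 = 0.9202

Final: 0.9202


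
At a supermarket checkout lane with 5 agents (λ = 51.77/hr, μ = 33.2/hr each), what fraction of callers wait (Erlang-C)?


a = λ/μ = 1.5593; ρ = a/5 = 0.3119
P₀ = 0.209862 (from M/M/c formula)
C(c,a) = [a^c/(c!(1−ρ))]·P₀ = [9.21935/(120·0.6881)]·0.209862
= 0.11165·0.209862 = 0.023430

Final: 0.023430


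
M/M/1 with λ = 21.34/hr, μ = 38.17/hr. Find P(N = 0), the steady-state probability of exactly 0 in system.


ρ = 21.34/38.17 = 0.5591
P_n = (1−ρ)·ρ^n = (1 − 0.5591)·0.5591^0 = 0.4409·1.000000 = 0.440922

Final: 0.440922


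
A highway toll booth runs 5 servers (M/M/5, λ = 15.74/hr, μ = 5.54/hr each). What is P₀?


a = λ/μ = 15.74/5.54 = 2.8412; ρ = a/c = 0.5682
Σ_{k=0}^{4} a^k/k! (terms k=0..4) = 1.00000 + 2.84116 + 4.03608 + 3.82238 + 2.71499 = 14.41461
Tail: a^5/(5!(1−ρ)) = 185.12915/(120·0.4318) = 3.57308
P₀ = 1/(14.41461 + 3.57308) = 1/17.98768 = 0.055594

Final: 0.055594


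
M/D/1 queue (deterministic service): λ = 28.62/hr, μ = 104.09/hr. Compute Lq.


ρ = 28.62/104.09 = 0.2750
M/D/1: Lq = ρ²/(2(1−ρ)) = 0.07560/(2·0.7250) = 0.05213

Final: 0.05213


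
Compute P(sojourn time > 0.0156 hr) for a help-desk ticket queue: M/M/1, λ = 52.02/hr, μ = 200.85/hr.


W ~ Exponential(μ−λ) for M/M/1.
μ − λ = 200.85 − 52.02 = 148.8300
P(W > t) = e^{−(μ−λ)t} = e^{−2.3217} = 0.098102

Final: 0.098102


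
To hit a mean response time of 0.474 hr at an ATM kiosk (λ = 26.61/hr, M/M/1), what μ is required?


W = 1/(μ−λ) ⇒ μ − λ = 1/W = 1/0.474 = 2.1097
μ = λ + 1/W = 26.61 + 2.1097 = 28.7197 per hr

Final: 28.7197 /hr


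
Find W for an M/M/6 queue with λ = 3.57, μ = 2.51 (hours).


a = 1.4223; ρ = 0.2371; P₀ = 0.241113
Lq = P₀·a^c·ρ/(c!(1−ρ)²) = 0.001129
Wq = Lq/λ = 0.001129/3.57 = 0.0003163 hr
W = Wq + 1/μ = 0.0003163 + 0.39841 = 0.39872 hr

Final: 0.39872 hr


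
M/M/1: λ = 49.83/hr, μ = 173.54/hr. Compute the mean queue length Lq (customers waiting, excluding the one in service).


ρ = 49.83/173.54 = 0.2871
Lq = ρ²/(1−ρ) = 0.08245/0.7129 = 0.1157

Final: 0.1157


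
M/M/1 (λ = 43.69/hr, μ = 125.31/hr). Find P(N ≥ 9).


ρ = 43.69/125.31 = 0.3487
P(N ≥ n) = ρ^n = 0.3487^9 = 0.00007613

Final: 0.00007613


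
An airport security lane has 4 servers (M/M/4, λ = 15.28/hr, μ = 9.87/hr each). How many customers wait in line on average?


a = λ/μ = 1.5481; ρ = a/4 = 0.3870
P₀ = 0.210290
Lq = P₀·a^c·ρ / (c!·(1−ρ)²) = 0.210290·5.74414·0.3870/(24·0.37573)
= 0.05184

Final: 0.05184


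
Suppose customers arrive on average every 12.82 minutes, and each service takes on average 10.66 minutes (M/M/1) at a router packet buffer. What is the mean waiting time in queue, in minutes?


λ = 60/12.82 = 4.6802 /hr
μ = 60/10.66 = 5.6285 /hr
ρ = λ/μ = 4.6802/5.6285 = 0.8315
Wq = ρ/(μ−λ) = 0.8315/(5.6285−4.6802) = 0.87682 hr
In minutes: 0.87682·60 = 52.609 min

Final: 52.609 min


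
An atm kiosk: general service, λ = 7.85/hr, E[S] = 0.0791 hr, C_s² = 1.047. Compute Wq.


ρ = λ·E[S] = 7.85·0.0791 = 0.6209
E[S²] = E[S]²(1+C_s²) = 0.0791²·(1+1.047) = 0.012808
Wq = λ·E[S²]/(2(1−ρ)) = 7.85·0.012808/(2·0.3791) = 0.13262 hr

Final: 0.13262 hr


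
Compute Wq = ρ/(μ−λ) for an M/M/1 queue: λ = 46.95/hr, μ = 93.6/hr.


ρ = 46.95/93.6 = 0.5016
Wq = ρ/(μ−λ) = 0.5016/(93.6 − 46.95) = 0.5016/46.65 = 0.01075 hr

Final: 0.01075 hr


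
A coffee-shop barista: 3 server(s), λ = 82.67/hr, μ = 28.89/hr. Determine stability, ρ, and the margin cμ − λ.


Total capacity cμ = 3·28.89 = 86.67/hr
ρ = λ/(cμ) = 82.67/86.67 = 0.9538
Stable ⇔ ρ < 1: YES
Spare capacity = cμ − λ = 86.67 − 82.67 = 4.00/hr

Final: ρ = 0.9538; stable; margin = 4.00/hr


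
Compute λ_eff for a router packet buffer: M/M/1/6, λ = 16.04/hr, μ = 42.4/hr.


ρ = 0.3783; P_K = (1−ρ)ρ^6/(1−ρ^7) = 0.001824
λ_eff = λ(1 − P_K) = 16.04·(1 − 0.001824) = 16.04·0.998176 = 16.0107 /hr

Final: 16.0107 /hr


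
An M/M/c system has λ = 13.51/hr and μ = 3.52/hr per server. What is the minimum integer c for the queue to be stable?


Stability requires cμ > λ ⇔ c > λ/μ.
λ/μ = 13.51/3.52 = 3.8381
Minimum integer c = ⌊3.8381⌋ + 1 = 4
Check: 4·3.52 = 14.08 > 13.51, while 3·3.52 = 10.56 ≤ 13.51

Final: 4 servers


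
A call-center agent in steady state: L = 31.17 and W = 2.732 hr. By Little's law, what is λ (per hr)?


λ = L/W = 31.17/2.732 = 11.4092 /hr

Final: 11.4092 /hr


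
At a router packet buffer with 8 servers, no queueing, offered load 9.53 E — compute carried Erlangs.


B(8,9.53) = 0.315799 (Erlang-B)
Carried load = a(1 − B) = 9.53·(1 − 0.315799) = 9.53·0.684201 = 6.5204 E

Final: 6.5204 Erlangs


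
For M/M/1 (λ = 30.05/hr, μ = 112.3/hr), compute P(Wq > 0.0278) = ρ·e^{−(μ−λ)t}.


ρ = 30.05/112.3 = 0.2676
P(Wq > t) = ρ·e^{−(μ−λ)t} = 0.2676·e^{−2.2866}
= 0.2676·0.101616 = 0.027191

Final: 0.027191


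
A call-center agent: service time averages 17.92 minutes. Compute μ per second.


μ = 1/(service time) in consistent units.
1 second = 0.0166667 min, so μ = 0.0166667/17.92 = 0.0009301 per second

Final: 0.0009301 /sec


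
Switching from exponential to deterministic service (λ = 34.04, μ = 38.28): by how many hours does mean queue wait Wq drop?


ρ = 34.04/38.28 = 0.8892
Wq(M/M/1) = ρ/(μ−λ) = 0.8892/4.24 = 0.20973 hr
Wq(M/D/1) = ρ/(2(μ−λ)) = 0.10486 hr
Savings = 0.20973 − 0.10486 = 0.10486 hr

Final: 0.10486 hr


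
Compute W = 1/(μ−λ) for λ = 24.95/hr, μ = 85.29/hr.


W = 1/(μ−λ) = 1/(85.29 − 24.95) = 1/60.34 = 0.01657 hr

Final: 0.01657 hr


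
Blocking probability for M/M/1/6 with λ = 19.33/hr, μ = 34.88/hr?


ρ = λ/μ = 19.33/34.88 = 0.5542
P_K = (1−ρ)ρ^K/(1−ρ^(K+1)) = (0.4458·0.028969)/(1 − 0.016054)
= 0.012915/0.983946 = 0.013125

Final: 0.013125


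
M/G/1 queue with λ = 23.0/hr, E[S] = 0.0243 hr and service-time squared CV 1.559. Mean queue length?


ρ = λ·E[S] = 23.0·0.0243 = 0.5589
Lq = ρ²(1+C_s²)/(2(1−ρ)) = 0.3124·(1+1.559)/(2·0.4411)
= 0.3124·2.5590/0.8822 = 0.90609

Final: 0.90609


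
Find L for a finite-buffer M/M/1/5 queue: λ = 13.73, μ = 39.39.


ρ = 13.73/39.39 = 0.3486
L = ρ[1 − (K+1)ρ^K + Kρ^(K+1)] / [(1−ρ)(1−ρ^(K+1))]
Numerator: 0.3486·(1 − 6·0.005145 + 5·0.001794) = 0.340930
Denominator: (0.6514)·(0.998206) = 0.650266
L = 0.340930/0.650266 = 0.5243

Final: 0.5243


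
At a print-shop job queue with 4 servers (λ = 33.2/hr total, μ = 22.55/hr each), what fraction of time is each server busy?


ρ = λ/(cμ) = 33.2/(4·22.55) = 33.2/90.20 = 0.3681

Final: 0.3681


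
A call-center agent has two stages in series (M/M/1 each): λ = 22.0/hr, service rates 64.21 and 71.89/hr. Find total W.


Each node sees arrival rate λ = 22.0/hr (tandem ⇒ throughput preserved).
W₁ = 1/(μ₁−λ) = 1/(64.21−22.0) = 0.02369 hr
W₂ = 1/(μ₂−λ) = 1/(71.89−22.0) = 0.02004 hr
W_total = W₁ + W₂ = 0.02369 + 0.02004 = 0.04374 hr

Final: 0.04374 hr


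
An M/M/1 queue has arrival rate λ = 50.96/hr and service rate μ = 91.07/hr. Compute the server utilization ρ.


ρ = λ/μ = 50.96/91.07 = 0.5596

Final: 0.5596


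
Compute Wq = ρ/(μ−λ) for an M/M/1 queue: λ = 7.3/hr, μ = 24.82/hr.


ρ = 7.3/24.82 = 0.2941
Wq = ρ/(μ−λ) = 0.2941/(24.82 − 7.3) = 0.2941/17.52 = 0.01679 hr

Final: 0.01679 hr


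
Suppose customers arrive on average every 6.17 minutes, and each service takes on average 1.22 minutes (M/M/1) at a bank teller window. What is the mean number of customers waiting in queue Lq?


λ = 60/6.17 = 9.7245 /hr
μ = 60/1.22 = 49.1803 /hr
ρ = λ/μ = 9.7245/49.1803 = 0.1977
Lq = ρ²/(1−ρ) = 0.03910/0.8023 = 0.04873

Final: 0.04873


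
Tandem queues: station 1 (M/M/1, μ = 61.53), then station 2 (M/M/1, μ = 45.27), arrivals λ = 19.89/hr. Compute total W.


Each node sees arrival rate λ = 19.89/hr (tandem ⇒ throughput preserved).
W₁ = 1/(μ₁−λ) = 1/(61.53−19.89) = 0.02402 hr
W₂ = 1/(μ₂−λ) = 1/(45.27−19.89) = 0.03940 hr
W_total = W₁ + W₂ = 0.02402 + 0.03940 = 0.06342 hr

Final: 0.06342 hr


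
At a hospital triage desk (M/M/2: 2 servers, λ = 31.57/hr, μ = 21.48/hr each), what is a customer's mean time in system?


a = 1.4697; ρ = 0.7349; P₀ = 0.152824
Lq = P₀·a^c·ρ/(c!(1−ρ)²) = 1.72558
Wq = Lq/λ = 1.72558/31.57 = 0.05466 hr
W = Wq + 1/μ = 0.05466 + 0.04655 = 0.10121 hr

Final: 0.10121 hr


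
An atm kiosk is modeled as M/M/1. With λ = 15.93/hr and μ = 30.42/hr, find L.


ρ = λ/μ = 15.93/30.42 = 0.5237
L = ρ/(1−ρ) = 0.5237/(1 − 0.5237) = 0.5237/0.4763 = 1.0994

Final: 1.0994


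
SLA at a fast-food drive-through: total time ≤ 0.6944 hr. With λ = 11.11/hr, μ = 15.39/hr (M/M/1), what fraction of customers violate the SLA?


W ~ Exponential(μ−λ) for M/M/1.
μ − λ = 15.39 − 11.11 = 4.2800
P(W > t) = e^{−(μ−λ)t} = e^{−2.9720} = 0.051199

Final: 0.051199


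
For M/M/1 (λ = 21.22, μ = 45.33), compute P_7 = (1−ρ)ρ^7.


ρ = 21.22/45.33 = 0.4681
P_n = (1−ρ)·ρ^n = (1 − 0.4681)·0.4681^7 = 0.5319·0.004926 = 0.002620

Final: 0.002620


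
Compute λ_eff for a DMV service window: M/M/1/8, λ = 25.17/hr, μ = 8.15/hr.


ρ = 3.0883; P_K = (1−ρ)ρ^8/(1−ρ^9) = 0.676228
λ_eff = λ(1 − P_K) = 25.17·(1 − 0.676228) = 25.17·0.323772 = 8.1493 /hr

Final: 8.1493 /hr


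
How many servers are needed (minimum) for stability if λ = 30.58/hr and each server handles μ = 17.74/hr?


Stability requires cμ > λ ⇔ c > λ/μ.
λ/μ = 30.58/17.74 = 1.7238
Minimum integer c = ⌊1.7238⌋ + 1 = 2
Check: 2·17.74 = 35.48 > 30.58, while 1·17.74 = 17.74 ≤ 30.58

Final: 2 servers


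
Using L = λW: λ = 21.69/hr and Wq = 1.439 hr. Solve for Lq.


Lq = λWq = 21.69·1.439 = 31.2119

Final: 31.2119


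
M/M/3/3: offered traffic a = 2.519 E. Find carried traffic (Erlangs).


B(3,2.519) = 0.284746 (Erlang-B)
Carried load = a(1 − B) = 2.519·(1 − 0.284746) = 2.519·0.715254 = 1.8017 E

Final: 1.8017 Erlangs


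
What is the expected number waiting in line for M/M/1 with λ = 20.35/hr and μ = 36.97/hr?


ρ = 20.35/36.97 = 0.5504
Lq = ρ²/(1−ρ) = 0.3030/0.4496 = 0.6740

Final: 0.6740


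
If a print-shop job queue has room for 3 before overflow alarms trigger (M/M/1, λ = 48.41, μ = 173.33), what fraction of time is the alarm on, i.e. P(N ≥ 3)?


ρ = 48.41/173.33 = 0.2793
P(N ≥ n) = ρ^n = 0.2793^3 = 0.021786

Final: 0.021786


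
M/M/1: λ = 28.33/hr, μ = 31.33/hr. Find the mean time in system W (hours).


W = 1/(μ−λ) = 1/(31.33 − 28.33) = 1/3.00 = 0.3333 hr

Final: 0.3333 hr


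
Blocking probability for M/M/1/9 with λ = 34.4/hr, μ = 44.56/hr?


ρ = λ/μ = 34.4/44.56 = 0.7720
P_K = (1−ρ)ρ^K/(1−ρ^(K+1)) = (0.2280·0.097391)/(1 − 0.075185)
= 0.022206/0.924815 = 0.024011

Final: 0.024011


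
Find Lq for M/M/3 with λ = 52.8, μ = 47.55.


a = λ/μ = 1.1104; ρ = a/3 = 0.3701
P₀ = 0.323708
Lq = P₀·a^c·ρ / (c!·(1−ρ)²) = 0.323708·1.36915·0.3701/(6·0.39673)
= 0.06892

Final: 0.06892


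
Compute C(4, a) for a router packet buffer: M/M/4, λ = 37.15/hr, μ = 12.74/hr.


a = λ/μ = 2.9160; ρ = a/4 = 0.7290
P₀ = 0.042704 (from M/M/c formula)
C(c,a) = [a^c/(c!(1−ρ))]·P₀ = [72.30321/(24·0.2710)]·0.042704
= 11.11686·0.042704 = 0.474735

Final: 0.474735


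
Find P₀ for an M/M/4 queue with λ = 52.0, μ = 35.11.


a = λ/μ = 52.0/35.11 = 1.4811; ρ = a/c = 0.3703
Σ_{k=0}^{3} a^k/k! (terms k=0..3) = 1.00000 + 1.48106 + 1.09677 + 0.54146 = 4.11929
Tail: a^4/(4!(1−ρ)) = 4.81161/(24·0.6297) = 0.31836
P₀ = 1/(4.11929 + 0.31836) = 1/4.43765 = 0.225345

Final: 0.225345


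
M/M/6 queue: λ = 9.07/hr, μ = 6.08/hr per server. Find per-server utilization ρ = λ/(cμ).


ρ = λ/(cμ) = 9.07/(6·6.08) = 9.07/36.48 = 0.2486

Final: 0.2486


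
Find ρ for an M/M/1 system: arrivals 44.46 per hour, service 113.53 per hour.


ρ = λ/μ = 44.46/113.53 = 0.3916

Final: 0.3916


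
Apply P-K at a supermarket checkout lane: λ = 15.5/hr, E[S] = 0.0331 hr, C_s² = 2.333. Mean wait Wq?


ρ = λ·E[S] = 15.5·0.0331 = 0.5131
E[S²] = E[S]²(1+C_s²) = 0.0331²·(1+2.333) = 0.003652
Wq = λ·E[S²]/(2(1−ρ)) = 15.5·0.003652/(2·0.4869) = 0.05812 hr

Final: 0.05812 hr


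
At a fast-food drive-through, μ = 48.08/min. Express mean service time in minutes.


Mean service time = 1/μ = 1/48.08 minute = 0.02080 minute
In minutes: 0.02080 × 1 = 0.02080 min

Final: 0.02080 min


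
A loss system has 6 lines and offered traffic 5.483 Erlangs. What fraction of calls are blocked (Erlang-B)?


B(c,a) = (a^c/c!) / Σ_{k=0}^{c} a^k/k!
a^6/6! = 37.737835
Σ terms (k=0..6): 1.00000 + 5.48300 + 15.03164 + 27.47284 + 37.65839 + 41.29619 + 37.73783 = 165.679894
B = 37.737835/165.679894 = 0.227776

Final: 0.227776


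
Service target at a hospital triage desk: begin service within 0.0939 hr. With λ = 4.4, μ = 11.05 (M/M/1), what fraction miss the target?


ρ = 4.4/11.05 = 0.3982
P(Wq > t) = ρ·e^{−(μ−λ)t} = 0.3982·e^{−0.6244}
= 0.3982·0.535564 = 0.213256

Final: 0.213256


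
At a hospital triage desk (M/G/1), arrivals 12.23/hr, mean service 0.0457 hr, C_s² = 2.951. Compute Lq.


ρ = λ·E[S] = 12.23·0.0457 = 0.5589
Lq = ρ²(1+C_s²)/(2(1−ρ)) = 0.3124·(1+2.951)/(2·0.4411)
= 0.3124·3.9510/0.8822 = 1.39906

Final: 1.39906


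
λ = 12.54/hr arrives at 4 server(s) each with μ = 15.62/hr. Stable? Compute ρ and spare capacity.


Total capacity cμ = 4·15.62 = 62.48/hr
ρ = λ/(cμ) = 12.54/62.48 = 0.2007
Stable ⇔ ρ < 1: YES
Spare capacity = cμ − λ = 62.48 − 12.54 = 49.94/hr

Final: ρ = 0.2007; stable; margin = 49.94/hr


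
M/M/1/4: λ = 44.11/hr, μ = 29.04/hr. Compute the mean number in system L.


ρ = 44.11/29.04 = 1.5189
L = ρ[1 − (K+1)ρ^K + Kρ^(K+1)] / [(1−ρ)(1−ρ^(K+1))]
Numerator: 1.5189·(1 − 5·5.323065 + 4·8.085413) = 10.216884
Denominator: (-0.5189)·(-7.085413) = 3.676900
L = 10.216884/3.676900 = 2.7787

Final: 2.7787


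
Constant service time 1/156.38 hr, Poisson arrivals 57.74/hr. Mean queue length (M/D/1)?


ρ = 57.74/156.38 = 0.3692
M/D/1: Lq = ρ²/(2(1−ρ)) = 0.1363/(2·0.6308) = 0.10807

Final: 0.10807


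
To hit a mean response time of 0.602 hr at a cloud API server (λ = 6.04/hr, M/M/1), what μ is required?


W = 1/(μ−λ) ⇒ μ − λ = 1/W = 1/0.602 = 1.6611
μ = λ + 1/W = 6.04 + 1.6611 = 7.7011 per hr

Final: 7.7011 /hr


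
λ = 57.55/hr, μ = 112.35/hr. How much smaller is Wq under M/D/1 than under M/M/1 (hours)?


ρ = 57.55/112.35 = 0.5122
Wq(M/M/1) = ρ/(μ−λ) = 0.5122/54.80 = 0.009347 hr
Wq(M/D/1) = ρ/(2(μ−λ)) = 0.004674 hr
Savings = 0.009347 − 0.004674 = 0.004674 hr

Final: 0.004674 hr


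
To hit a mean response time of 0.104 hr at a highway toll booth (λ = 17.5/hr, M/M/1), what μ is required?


W = 1/(μ−λ) ⇒ μ − λ = 1/W = 1/0.104 = 9.6154
μ = λ + 1/W = 17.5 + 9.6154 = 27.1154 per hr

Final: 27.1154 /hr


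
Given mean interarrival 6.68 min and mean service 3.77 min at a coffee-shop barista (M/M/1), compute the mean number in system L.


λ = 60/6.68 = 8.9820 /hr
μ = 60/3.77 = 15.9151 /hr
ρ = λ/μ = 8.9820/15.9151 = 0.5644
L = ρ/(1−ρ) = 0.5644/0.4356 = 1.2955

Final: 1.2955


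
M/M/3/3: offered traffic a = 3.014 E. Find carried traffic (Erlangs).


B(3,3.014) = 0.347828 (Erlang-B)
Carried load = a(1 − B) = 3.014·(1 − 0.347828) = 3.014·0.652172 = 1.9656 E

Final: 1.9656 Erlangs


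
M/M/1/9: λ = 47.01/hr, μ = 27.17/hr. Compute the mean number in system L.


ρ = 47.01/27.17 = 1.7302
L = ρ[1 − (K+1)ρ^K + Kρ^(K+1)] / [(1−ρ)(1−ρ^(K+1))]
Numerator: 1.7302·(1 − 10·138.965027 + 9·240.439672) = 1341.449099
Denominator: (-0.7302)·(-239.439672) = 174.842956
L = 1341.449099/174.842956 = 7.6723

Final: 7.6723


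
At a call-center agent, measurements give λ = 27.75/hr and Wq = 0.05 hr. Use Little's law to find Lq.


Lq = λWq = 27.75·0.05 = 1.3875

Final: 1.3875


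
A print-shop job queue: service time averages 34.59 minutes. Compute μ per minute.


μ = 1/(service time) in consistent units.
1 minute = 1 min, so μ = 1/34.59 = 0.02891 per minute

Final: 0.02891 /min


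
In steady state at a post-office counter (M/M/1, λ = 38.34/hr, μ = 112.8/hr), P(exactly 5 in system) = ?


ρ = 38.34/112.8 = 0.3399
P_n = (1−ρ)·ρ^n = (1 − 0.3399)·0.3399^5 = 0.6601·0.004536 = 0.002995

Final: 0.002995


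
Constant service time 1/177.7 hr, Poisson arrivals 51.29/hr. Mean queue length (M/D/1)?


ρ = 51.29/177.7 = 0.2886
M/D/1: Lq = ρ²/(2(1−ρ)) = 0.08331/(2·0.7114) = 0.05856

Final: 0.05856


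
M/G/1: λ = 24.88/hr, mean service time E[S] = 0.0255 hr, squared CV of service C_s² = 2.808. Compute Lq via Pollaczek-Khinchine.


ρ = λ·E[S] = 24.88·0.0255 = 0.6344
Lq = ρ²(1+C_s²)/(2(1−ρ)) = 0.4025·(1+2.808)/(2·0.3656)
= 0.4025·3.8080/0.7311 = 2.09647

Final: 2.09647


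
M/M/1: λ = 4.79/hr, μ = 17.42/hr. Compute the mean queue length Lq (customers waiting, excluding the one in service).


ρ = 4.79/17.42 = 0.2750
Lq = ρ²/(1−ρ) = 0.07561/0.7250 = 0.1043

Final: 0.1043


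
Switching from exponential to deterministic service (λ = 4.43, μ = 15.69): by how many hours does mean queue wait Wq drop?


ρ = 4.43/15.69 = 0.2823
Wq(M/M/1) = ρ/(μ−λ) = 0.2823/11.26 = 0.02508 hr
Wq(M/D/1) = ρ/(2(μ−λ)) = 0.01254 hr
Savings = 0.02508 − 0.01254 = 0.01254 hr

Final: 0.01254 hr


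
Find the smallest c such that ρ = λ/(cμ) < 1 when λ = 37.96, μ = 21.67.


Stability requires cμ > λ ⇔ c > λ/μ.
λ/μ = 37.96/21.67 = 1.7517
Minimum integer c = ⌊1.7517⌋ + 1 = 2
Check: 2·21.67 = 43.34 > 37.96, while 1·21.67 = 21.67 ≤ 37.96

Final: 2 servers


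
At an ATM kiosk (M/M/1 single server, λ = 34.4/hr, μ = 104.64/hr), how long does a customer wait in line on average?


ρ = 34.4/104.64 = 0.3287
Wq = ρ/(μ−λ) = 0.3287/(104.64 − 34.4) = 0.3287/70.24 = 0.004680 hr

Final: 0.004680 hr


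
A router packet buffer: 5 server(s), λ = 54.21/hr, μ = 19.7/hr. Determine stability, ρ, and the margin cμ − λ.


Total capacity cμ = 5·19.7 = 98.50/hr
ρ = λ/(cμ) = 54.21/98.50 = 0.5504
Stable ⇔ ρ < 1: YES
Spare capacity = cμ − λ = 98.50 − 54.21 = 44.29/hr

Final: ρ = 0.5504; stable; margin = 44.29/hr


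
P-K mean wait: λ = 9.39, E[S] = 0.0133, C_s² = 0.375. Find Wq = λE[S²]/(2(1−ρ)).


ρ = λ·E[S] = 9.39·0.0133 = 0.1249
E[S²] = E[S]²(1+C_s²) = 0.0133²·(1+0.375) = 0.0002432
Wq = λ·E[S²]/(2(1−ρ)) = 9.39·0.0002432/(2·0.8751) = 0.001305 hr

Final: 0.001305 hr


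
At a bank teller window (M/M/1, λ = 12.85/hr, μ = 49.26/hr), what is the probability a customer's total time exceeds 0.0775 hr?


W ~ Exponential(μ−λ) for M/M/1.
μ − λ = 49.26 − 12.85 = 36.4100
P(W > t) = e^{−(μ−λ)t} = e^{−2.8218} = 0.059500

Final: 0.059500


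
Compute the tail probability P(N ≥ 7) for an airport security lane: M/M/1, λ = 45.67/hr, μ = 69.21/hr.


ρ = 45.67/69.21 = 0.6599
P(N ≥ n) = ρ^n = 0.6599^7 = 0.054480

Final: 0.054480
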